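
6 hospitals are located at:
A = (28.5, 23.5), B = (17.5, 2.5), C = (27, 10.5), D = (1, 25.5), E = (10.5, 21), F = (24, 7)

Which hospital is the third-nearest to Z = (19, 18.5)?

C

Squared Euclidean distances:
|ZA|² = (19−28.5)² + (18.5−23.5)² = 90.25 + 25 = 115.25
|ZB|² = (19−17.5)² + (18.5−2.5)² = 2.25 + 256 = 258.25
|ZC|² = (19−27)² + (18.5−10.5)² = 64 + 64 = 128
|ZD|² = (19−1)² + (18.5−25.5)² = 324 + 49 = 373
|ZE|² = (19−10.5)² + (18.5−21)² = 72.25 + 6.25 = 78.5
|ZF|² = (19−24)² + (18.5−7)² = 25 + 132.25 = 157.25
Sorted ascending: E, A, C, F, … — the third-nearest is C.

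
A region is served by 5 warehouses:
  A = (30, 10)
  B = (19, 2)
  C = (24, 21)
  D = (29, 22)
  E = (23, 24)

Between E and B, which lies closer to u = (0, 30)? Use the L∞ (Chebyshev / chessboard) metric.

E

d(u,E) = max(23, 6) = 23
d(u,B) = max(19, 28) = 28
23 < 28, so E is closer.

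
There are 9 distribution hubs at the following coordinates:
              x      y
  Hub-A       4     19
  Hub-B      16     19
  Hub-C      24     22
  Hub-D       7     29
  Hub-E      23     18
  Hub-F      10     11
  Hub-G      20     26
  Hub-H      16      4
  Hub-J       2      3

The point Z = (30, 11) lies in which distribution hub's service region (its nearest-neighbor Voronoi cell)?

Squared Euclidean distances:
d²(Z, Hub-A) = 676 + 64 = 740
d²(Z, Hub-B) = 196 + 64 = 260
d²(Z, Hub-C) = 36 + 121 = 157
d²(Z, Hub-D) = 529 + 324 = 853
d²(Z, Hub-E) = 49 + 49 = 98
d²(Z, Hub-F) = 400 + 0 = 400
d²(Z, Hub-G) = 100 + 225 = 325
d²(Z, Hub-H) = 196 + 49 = 245
d²(Z, Hub-J) = 784 + 64 = 848
Minimum is at Hub-E.

Hub-E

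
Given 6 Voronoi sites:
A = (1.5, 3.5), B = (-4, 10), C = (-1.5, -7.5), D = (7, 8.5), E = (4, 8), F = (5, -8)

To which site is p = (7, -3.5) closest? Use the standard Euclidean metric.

Since √ is increasing, it suffices to compare squared distances:
|pA|² = (7−1.5)² + (-3.5−3.5)² = 30.25 + 49 = 79.25
|pB|² = (7−(-4))² + (-3.5−10)² = 121 + 182.25 = 303.25
|pC|² = (7−(-1.5))² + (-3.5−(-7.5))² = 72.25 + 16 = 88.25
|pD|² = (7−7)² + (-3.5−8.5)² = 0 + 144 = 144
|pE|² = (7−4)² + (-3.5−8)² = 9 + 132.25 = 141.25
|pF|² = (7−5)² + (-3.5−(-8))² = 4 + 20.25 = 24.25
Minimum is at F.

F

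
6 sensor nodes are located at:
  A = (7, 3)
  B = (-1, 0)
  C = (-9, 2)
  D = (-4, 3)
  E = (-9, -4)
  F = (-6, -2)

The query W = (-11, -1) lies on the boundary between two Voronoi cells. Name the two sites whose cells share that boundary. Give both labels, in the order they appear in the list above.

C and E

Squared distances from W to each site:
|WA|² = 324 + 16 = 340
|WB|² = 100 + 1 = 101
|WC|² = 4 + 9 = 13
|WD|² = 49 + 16 = 65
|WE|² = 4 + 9 = 13
|WF|² = 25 + 1 = 26
W is equidistant from C and E (both at squared distance 13), and every other site is strictly farther — so W lies on the C–E Voronoi edge.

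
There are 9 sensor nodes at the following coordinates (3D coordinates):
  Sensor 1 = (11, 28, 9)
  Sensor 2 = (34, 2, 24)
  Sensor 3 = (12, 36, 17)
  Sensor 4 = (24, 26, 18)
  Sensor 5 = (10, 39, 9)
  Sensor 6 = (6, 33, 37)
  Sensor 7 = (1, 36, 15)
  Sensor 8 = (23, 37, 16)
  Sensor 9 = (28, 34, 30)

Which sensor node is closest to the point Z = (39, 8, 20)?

Compare squared distances (the ordering matches that of the actual distances):
d²(Z, Sensor 1) = 784 + 400 + 121 = 1305
d²(Z, Sensor 2) = 25 + 36 + 16 = 77
d²(Z, Sensor 3) = 729 + 784 + 9 = 1522
d²(Z, Sensor 4) = 225 + 324 + 4 = 553
d²(Z, Sensor 5) = 841 + 961 + 121 = 1923
d²(Z, Sensor 6) = 1089 + 625 + 289 = 2003
d²(Z, Sensor 7) = 1444 + 784 + 25 = 2253
d²(Z, Sensor 8) = 256 + 841 + 16 = 1113
d²(Z, Sensor 9) = 121 + 676 + 100 = 897
Sensor 2 is nearest.

Sensor 2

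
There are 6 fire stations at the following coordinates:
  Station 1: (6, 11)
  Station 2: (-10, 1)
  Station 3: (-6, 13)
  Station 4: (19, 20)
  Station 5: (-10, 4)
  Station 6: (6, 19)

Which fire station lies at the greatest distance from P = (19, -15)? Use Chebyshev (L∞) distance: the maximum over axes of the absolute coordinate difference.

d(P, Station 1) = max(13, 26) = 26
d(P, Station 2) = max(29, 16) = 29
d(P, Station 3) = max(25, 28) = 28
d(P, Station 4) = max(0, 35) = 35
d(P, Station 5) = max(29, 19) = 29
d(P, Station 6) = max(13, 34) = 34
The largest is to Station 4.

Station 4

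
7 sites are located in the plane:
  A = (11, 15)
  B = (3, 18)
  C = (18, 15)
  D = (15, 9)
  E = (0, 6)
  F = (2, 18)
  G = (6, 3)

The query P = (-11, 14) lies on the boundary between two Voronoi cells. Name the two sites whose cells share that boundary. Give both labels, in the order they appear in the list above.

E and F

Squared distances from P to each site:
|PA|² = (-11−11)² + (14−15)² = 484 + 1 = 485
|PB|² = (-11−3)² + (14−18)² = 196 + 16 = 212
|PC|² = (-11−18)² + (14−15)² = 841 + 1 = 842
|PD|² = (-11−15)² + (14−9)² = 676 + 25 = 701
|PE|² = (-11−0)² + (14−6)² = 121 + 64 = 185
|PF|² = (-11−2)² + (14−18)² = 169 + 16 = 185
|PG|² = (-11−6)² + (14−3)² = 289 + 121 = 410
P is equidistant from E and F (both at squared distance 185), and every other site is strictly farther — so P lies on the E–F Voronoi edge.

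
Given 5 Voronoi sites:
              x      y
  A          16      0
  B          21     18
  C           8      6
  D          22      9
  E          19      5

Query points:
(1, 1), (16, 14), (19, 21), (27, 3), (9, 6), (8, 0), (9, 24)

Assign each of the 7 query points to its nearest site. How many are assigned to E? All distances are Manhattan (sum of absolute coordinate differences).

1

(1, 1) — d to each: A:16, B:37, C:12, D:29, E:22 → nearest is C
(16, 14) — d to each: A:14, B:9, C:16, D:11, E:12 → nearest is B
(19, 21) — d to each: A:24, B:5, C:26, D:15, E:16 → nearest is B
(27, 3) — d to each: A:14, B:21, C:22, D:11, E:10 → nearest is E
(9, 6) — d to each: A:13, B:24, C:1, D:16, E:11 → nearest is C
(8, 0) — d to each: A:8, B:31, C:6, D:23, E:16 → nearest is C
(9, 24) — d to each: A:31, B:18, C:19, D:28, E:29 → nearest is B
1 of the 7 points has E as nearest.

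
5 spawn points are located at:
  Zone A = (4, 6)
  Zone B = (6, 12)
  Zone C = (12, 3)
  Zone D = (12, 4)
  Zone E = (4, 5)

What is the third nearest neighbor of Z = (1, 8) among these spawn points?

Squared Euclidean distances:
d²(Z, Zone A) = (1−4)² + (8−6)² = 9 + 4 = 13
d²(Z, Zone B) = (1−6)² + (8−12)² = 25 + 16 = 41
d²(Z, Zone C) = (1−12)² + (8−3)² = 121 + 25 = 146
d²(Z, Zone D) = (1−12)² + (8−4)² = 121 + 16 = 137
d²(Z, Zone E) = (1−4)² + (8−5)² = 9 + 9 = 18
Sorted ascending: Zone A, Zone E, Zone B, Zone D, … — the third-nearest is Zone B.

Zone B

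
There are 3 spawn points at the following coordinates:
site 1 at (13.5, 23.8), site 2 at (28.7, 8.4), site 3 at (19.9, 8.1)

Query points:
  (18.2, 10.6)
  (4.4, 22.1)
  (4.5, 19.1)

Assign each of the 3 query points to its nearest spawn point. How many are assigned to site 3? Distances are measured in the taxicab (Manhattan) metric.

(18.2, 10.6) — d to each: site 1:17.9, site 2:12.7, site 3:4.2 → nearest is site 3
(4.4, 22.1) — d to each: site 1:10.8, site 2:38, site 3:29.5 → nearest is site 1
(4.5, 19.1) — d to each: site 1:13.7, site 2:34.9, site 3:26.4 → nearest is site 1
1 of the 3 points has site 3 as nearest.

1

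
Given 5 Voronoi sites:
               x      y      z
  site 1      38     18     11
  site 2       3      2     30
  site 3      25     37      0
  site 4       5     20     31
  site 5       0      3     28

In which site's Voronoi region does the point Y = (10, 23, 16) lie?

site 4

Squared Euclidean distances:
d²(Y, site 1) = (10−38)² + (23−18)² + (16−11)² = 784 + 25 + 25 = 834
d²(Y, site 2) = (10−3)² + (23−2)² + (16−30)² = 49 + 441 + 196 = 686
d²(Y, site 3) = (10−25)² + (23−37)² + (16−0)² = 225 + 196 + 256 = 677
d²(Y, site 4) = (10−5)² + (23−20)² + (16−31)² = 25 + 9 + 225 = 259
d²(Y, site 5) = (10−0)² + (23−3)² + (16−28)² = 100 + 400 + 144 = 644
Minimum is at site 4.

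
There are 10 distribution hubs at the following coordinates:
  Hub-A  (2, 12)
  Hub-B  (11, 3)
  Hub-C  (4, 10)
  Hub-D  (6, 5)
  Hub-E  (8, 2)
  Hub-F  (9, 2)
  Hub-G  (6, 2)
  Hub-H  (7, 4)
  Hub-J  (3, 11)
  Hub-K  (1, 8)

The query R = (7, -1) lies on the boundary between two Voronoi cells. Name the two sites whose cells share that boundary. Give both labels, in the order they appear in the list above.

Squared distances from R to each site:
d²(R, Hub-A) = 25 + 169 = 194
d²(R, Hub-B) = 16 + 16 = 32
d²(R, Hub-C) = 9 + 121 = 130
d²(R, Hub-D) = 1 + 36 = 37
d²(R, Hub-E) = 1 + 9 = 10
d²(R, Hub-F) = 4 + 9 = 13
d²(R, Hub-G) = 1 + 9 = 10
d²(R, Hub-H) = 0 + 25 = 25
d²(R, Hub-J) = 16 + 144 = 160
d²(R, Hub-K) = 36 + 81 = 117
R is equidistant from Hub-E and Hub-G (both at squared distance 10), and every other site is strictly farther — so R lies on the Hub-E–Hub-G Voronoi edge.

Hub-E and Hub-G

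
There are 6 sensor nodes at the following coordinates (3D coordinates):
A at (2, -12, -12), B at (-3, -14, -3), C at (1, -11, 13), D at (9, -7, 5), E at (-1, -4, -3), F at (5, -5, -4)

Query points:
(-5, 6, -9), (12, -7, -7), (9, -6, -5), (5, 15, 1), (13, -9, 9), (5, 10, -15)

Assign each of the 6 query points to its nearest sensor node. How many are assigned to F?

(-5, 6, -9) — d² to each: A:382, B:440, C:809, D:561, E:152, F:246 → nearest is E
(12, -7, -7) — d² to each: A:150, B:290, C:537, D:153, E:194, F:62 → nearest is F
(9, -6, -5) — d² to each: A:134, B:212, C:413, D:101, E:108, F:18 → nearest is F
(5, 15, 1) — d² to each: A:907, B:921, C:836, D:516, E:413, F:425 → nearest is E
(13, -9, 9) — d² to each: A:571, B:425, C:164, D:36, E:365, F:249 → nearest is D
(5, 10, -15) — d² to each: A:502, B:784, C:1241, D:705, E:376, F:346 → nearest is F
3 of the 6 points have F as nearest.

3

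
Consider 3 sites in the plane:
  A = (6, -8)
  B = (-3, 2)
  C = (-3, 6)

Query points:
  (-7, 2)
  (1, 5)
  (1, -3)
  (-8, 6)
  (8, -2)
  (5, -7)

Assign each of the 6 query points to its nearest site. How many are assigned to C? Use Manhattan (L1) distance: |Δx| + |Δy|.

(-7, 2) — d to each: A:23, B:4, C:8 → nearest is B
(1, 5) — d to each: A:18, B:7, C:5 → nearest is C
(1, -3) — d to each: A:10, B:9, C:13 → nearest is B
(-8, 6) — d to each: A:28, B:9, C:5 → nearest is C
(8, -2) — d to each: A:8, B:15, C:19 → nearest is A
(5, -7) — d to each: A:2, B:17, C:21 → nearest is A
2 of the 6 points have C as nearest.

2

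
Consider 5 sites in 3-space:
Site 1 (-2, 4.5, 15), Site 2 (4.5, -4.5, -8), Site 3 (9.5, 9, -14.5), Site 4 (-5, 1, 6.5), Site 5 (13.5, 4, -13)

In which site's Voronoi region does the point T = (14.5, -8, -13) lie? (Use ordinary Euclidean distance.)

Squared Euclidean distances:
d²(T, Site 1) = (14.5−(-2))² + (-8−4.5)² + (-13−15)² = 272.25 + 156.25 + 784 = 1212.5
d²(T, Site 2) = (14.5−4.5)² + (-8−(-4.5))² + (-13−(-8))² = 100 + 12.25 + 25 = 137.25
d²(T, Site 3) = (14.5−9.5)² + (-8−9)² + (-13−(-14.5))² = 25 + 289 + 2.25 = 316.25
d²(T, Site 4) = (14.5−(-5))² + (-8−1)² + (-13−6.5)² = 380.25 + 81 + 380.25 = 841.5
d²(T, Site 5) = (14.5−13.5)² + (-8−4)² + (-13−(-13))² = 1 + 144 + 0 = 145
The smallest is to Site 2, so T lies in the Voronoi region of Site 2.

Site 2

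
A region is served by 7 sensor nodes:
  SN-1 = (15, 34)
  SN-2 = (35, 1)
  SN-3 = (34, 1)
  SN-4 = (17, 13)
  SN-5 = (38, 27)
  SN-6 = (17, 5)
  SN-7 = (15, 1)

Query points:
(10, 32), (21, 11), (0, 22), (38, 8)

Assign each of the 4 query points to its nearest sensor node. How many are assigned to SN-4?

(10, 32) — d² to each: SN-1:29, SN-2:1586, SN-3:1537, SN-4:410, SN-5:809, SN-6:778, SN-7:986 → nearest is SN-1
(21, 11) — d² to each: SN-1:565, SN-2:296, SN-3:269, SN-4:20, SN-5:545, SN-6:52, SN-7:136 → nearest is SN-4
(0, 22) — d² to each: SN-1:369, SN-2:1666, SN-3:1597, SN-4:370, SN-5:1469, SN-6:578, SN-7:666 → nearest is SN-1
(38, 8) — d² to each: SN-1:1205, SN-2:58, SN-3:65, SN-4:466, SN-5:361, SN-6:450, SN-7:578 → nearest is SN-2
1 of the 4 points has SN-4 as nearest.

1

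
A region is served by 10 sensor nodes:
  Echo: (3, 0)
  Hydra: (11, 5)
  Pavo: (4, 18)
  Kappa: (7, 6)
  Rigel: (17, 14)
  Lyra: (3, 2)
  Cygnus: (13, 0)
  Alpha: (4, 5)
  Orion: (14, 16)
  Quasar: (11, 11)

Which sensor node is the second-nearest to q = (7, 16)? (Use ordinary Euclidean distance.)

Quasar

Compare squared distances (the ordering matches that of the actual distances):
d²(q, Echo) = (7−3)² + (16−0)² = 16 + 256 = 272
d²(q, Hydra) = (7−11)² + (16−5)² = 16 + 121 = 137
d²(q, Pavo) = (7−4)² + (16−18)² = 9 + 4 = 13
d²(q, Kappa) = (7−7)² + (16−6)² = 0 + 100 = 100
d²(q, Rigel) = (7−17)² + (16−14)² = 100 + 4 = 104
d²(q, Lyra) = (7−3)² + (16−2)² = 16 + 196 = 212
d²(q, Cygnus) = (7−13)² + (16−0)² = 36 + 256 = 292
d²(q, Alpha) = (7−4)² + (16−5)² = 9 + 121 = 130
d²(q, Orion) = (7−14)² + (16−16)² = 49 + 0 = 49
d²(q, Quasar) = (7−11)² + (16−11)² = 16 + 25 = 41
Sorted ascending: Pavo, Quasar, Orion, … — the second-nearest is Quasar.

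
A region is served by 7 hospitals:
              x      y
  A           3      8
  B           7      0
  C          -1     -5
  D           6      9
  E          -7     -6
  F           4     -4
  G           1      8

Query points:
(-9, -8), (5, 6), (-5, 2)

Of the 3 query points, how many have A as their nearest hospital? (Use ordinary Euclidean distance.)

(-9, -8) — d² to each: A:400, B:320, C:73, D:514, E:8, F:185, G:356 → nearest is E
(5, 6) — d² to each: A:8, B:40, C:157, D:10, E:288, F:101, G:20 → nearest is A
(-5, 2) — d² to each: A:100, B:148, C:65, D:170, E:68, F:117, G:72 → nearest is C
1 of the 3 points has A as nearest.

1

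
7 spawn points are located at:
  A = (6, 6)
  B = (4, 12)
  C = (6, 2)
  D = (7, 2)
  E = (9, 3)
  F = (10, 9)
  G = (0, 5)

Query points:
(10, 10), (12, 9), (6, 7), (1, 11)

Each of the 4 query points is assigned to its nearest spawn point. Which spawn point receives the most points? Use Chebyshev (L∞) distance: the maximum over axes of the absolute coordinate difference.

F

(10, 10) — d to each: A:4, B:6, C:8, D:8, E:7, F:1, G:10 → nearest is F
(12, 9) — d to each: A:6, B:8, C:7, D:7, E:6, F:2, G:12 → nearest is F
(6, 7) — d to each: A:1, B:5, C:5, D:5, E:4, F:4, G:6 → nearest is A
(1, 11) — d to each: A:5, B:3, C:9, D:9, E:8, F:9, G:6 → nearest is B
Tally — A:1, B:1, F:2. F captures the most (2).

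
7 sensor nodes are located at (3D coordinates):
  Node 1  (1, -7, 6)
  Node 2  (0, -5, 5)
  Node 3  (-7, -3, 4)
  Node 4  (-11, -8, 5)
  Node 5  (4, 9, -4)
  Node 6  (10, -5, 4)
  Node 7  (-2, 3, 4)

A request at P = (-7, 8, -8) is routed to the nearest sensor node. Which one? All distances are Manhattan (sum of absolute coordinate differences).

d(P, Node 1) = |-7−1| + |8−(-7)| + |-8−6| = 8 + 15 + 14 = 37
d(P, Node 2) = |-7−0| + |8−(-5)| + |-8−5| = 7 + 13 + 13 = 33
d(P, Node 3) = |-7−(-7)| + |8−(-3)| + |-8−4| = 0 + 11 + 12 = 23
d(P, Node 4) = |-7−(-11)| + |8−(-8)| + |-8−5| = 4 + 16 + 13 = 33
d(P, Node 5) = |-7−4| + |8−9| + |-8−(-4)| = 11 + 1 + 4 = 16
d(P, Node 6) = |-7−10| + |8−(-5)| + |-8−4| = 17 + 13 + 12 = 42
d(P, Node 7) = |-7−(-2)| + |8−3| + |-8−4| = 5 + 5 + 12 = 22
Minimum is at Node 5.

Node 5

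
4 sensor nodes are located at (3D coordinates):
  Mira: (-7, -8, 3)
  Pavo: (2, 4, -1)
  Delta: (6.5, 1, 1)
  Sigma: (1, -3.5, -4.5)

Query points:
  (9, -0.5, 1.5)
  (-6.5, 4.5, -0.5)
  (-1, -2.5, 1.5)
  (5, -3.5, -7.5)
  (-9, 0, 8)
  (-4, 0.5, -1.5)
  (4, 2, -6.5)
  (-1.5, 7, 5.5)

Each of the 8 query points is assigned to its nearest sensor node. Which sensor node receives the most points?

(9, -0.5, 1.5) — d² to each: Mira:314.5, Pavo:75.5, Delta:8.75, Sigma:109 → nearest is Delta
(-6.5, 4.5, -0.5) — d² to each: Mira:168.75, Pavo:72.75, Delta:183.5, Sigma:136.25 → nearest is Pavo
(-1, -2.5, 1.5) — d² to each: Mira:68.5, Pavo:57.5, Delta:68.75, Sigma:41 → nearest is Sigma
(5, -3.5, -7.5) — d² to each: Mira:274.5, Pavo:107.5, Delta:94.75, Sigma:25 → nearest is Sigma
(-9, 0, 8) — d² to each: Mira:93, Pavo:218, Delta:290.25, Sigma:268.5 → nearest is Mira
(-4, 0.5, -1.5) — d² to each: Mira:101.5, Pavo:48.5, Delta:116.75, Sigma:50 → nearest is Pavo
(4, 2, -6.5) — d² to each: Mira:311.25, Pavo:38.25, Delta:63.5, Sigma:43.25 → nearest is Pavo
(-1.5, 7, 5.5) — d² to each: Mira:261.5, Pavo:63.5, Delta:120.25, Sigma:216.5 → nearest is Pavo
Tally — Mira:1, Pavo:4, Delta:1, Sigma:2. Pavo captures the most (4).

Pavo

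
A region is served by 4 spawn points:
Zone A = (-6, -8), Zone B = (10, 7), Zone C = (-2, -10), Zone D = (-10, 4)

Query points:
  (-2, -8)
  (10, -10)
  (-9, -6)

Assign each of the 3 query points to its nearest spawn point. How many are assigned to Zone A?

(-2, -8) — d² to each: Zone A:16, Zone B:369, Zone C:4, Zone D:208 → nearest is Zone C
(10, -10) — d² to each: Zone A:260, Zone B:289, Zone C:144, Zone D:596 → nearest is Zone C
(-9, -6) — d² to each: Zone A:13, Zone B:530, Zone C:65, Zone D:101 → nearest is Zone A
1 of the 3 points has Zone A as nearest.

1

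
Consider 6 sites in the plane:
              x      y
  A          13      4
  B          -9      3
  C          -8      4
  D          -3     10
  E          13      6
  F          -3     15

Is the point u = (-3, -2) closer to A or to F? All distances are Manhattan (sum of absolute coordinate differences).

d(u,A) = |-3−13| + |-2−4| = 16 + 6 = 22
d(u,F) = |-3−(-3)| + |-2−15| = 0 + 17 = 17
22 > 17, so F is closer.

F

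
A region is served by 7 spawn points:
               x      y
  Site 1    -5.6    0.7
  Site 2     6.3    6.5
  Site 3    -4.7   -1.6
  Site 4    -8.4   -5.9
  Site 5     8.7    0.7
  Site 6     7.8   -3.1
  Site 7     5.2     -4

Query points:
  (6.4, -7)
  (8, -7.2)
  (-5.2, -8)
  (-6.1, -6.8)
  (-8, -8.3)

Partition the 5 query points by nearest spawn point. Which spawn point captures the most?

(6.4, -7) — d² to each: Site 1:203.29, Site 2:182.26, Site 3:152.37, Site 4:220.25, Site 5:64.58, Site 6:17.17, Site 7:10.44 → nearest is Site 7
(8, -7.2) — d² to each: Site 1:247.37, Site 2:190.58, Site 3:192.65, Site 4:270.65, Site 5:62.9, Site 6:16.85, Site 7:18.08 → nearest is Site 6
(-5.2, -8) — d² to each: Site 1:75.85, Site 2:342.5, Site 3:41.21, Site 4:14.65, Site 5:268.9, Site 6:193.01, Site 7:124.16 → nearest is Site 4
(-6.1, -6.8) — d² to each: Site 1:56.5, Site 2:330.65, Site 3:29, Site 4:6.1, Site 5:275.29, Site 6:206.9, Site 7:135.53 → nearest is Site 4
(-8, -8.3) — d² to each: Site 1:86.76, Site 2:423.53, Site 3:55.78, Site 4:5.92, Site 5:359.89, Site 6:276.68, Site 7:192.73 → nearest is Site 4
Tally — Site 4:3, Site 6:1, Site 7:1. Site 4 captures the most (3).

Site 4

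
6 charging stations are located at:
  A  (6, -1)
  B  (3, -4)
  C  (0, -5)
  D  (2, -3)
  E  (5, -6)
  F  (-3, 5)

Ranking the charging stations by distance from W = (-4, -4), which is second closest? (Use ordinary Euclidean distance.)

Compare squared distances (the ordering matches that of the actual distances):
|WA|² = (-4−6)² + (-4−(-1))² = 100 + 9 = 109
|WB|² = (-4−3)² + (-4−(-4))² = 49 + 0 = 49
|WC|² = (-4−0)² + (-4−(-5))² = 16 + 1 = 17
|WD|² = (-4−2)² + (-4−(-3))² = 36 + 1 = 37
|WE|² = (-4−5)² + (-4−(-6))² = 81 + 4 = 85
|WF|² = (-4−(-3))² + (-4−5)² = 1 + 81 = 82
Sorted ascending: C, D, B, … — the second-nearest is D.

D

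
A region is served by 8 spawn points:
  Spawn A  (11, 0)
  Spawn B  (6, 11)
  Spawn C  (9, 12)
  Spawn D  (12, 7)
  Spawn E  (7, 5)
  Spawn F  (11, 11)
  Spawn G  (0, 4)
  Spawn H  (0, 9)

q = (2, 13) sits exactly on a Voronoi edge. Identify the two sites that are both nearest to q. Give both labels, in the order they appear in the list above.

Squared distances from q to each site:
d²(q, Spawn A) = (2−11)² + (13−0)² = 81 + 169 = 250
d²(q, Spawn B) = (2−6)² + (13−11)² = 16 + 4 = 20
d²(q, Spawn C) = (2−9)² + (13−12)² = 49 + 1 = 50
d²(q, Spawn D) = (2−12)² + (13−7)² = 100 + 36 = 136
d²(q, Spawn E) = (2−7)² + (13−5)² = 25 + 64 = 89
d²(q, Spawn F) = (2−11)² + (13−11)² = 81 + 4 = 85
d²(q, Spawn G) = (2−0)² + (13−4)² = 4 + 81 = 85
d²(q, Spawn H) = (2−0)² + (13−9)² = 4 + 16 = 20
q is equidistant from Spawn B and Spawn H (both at squared distance 20), and every other site is strictly farther — so q lies on the Spawn B–Spawn H Voronoi edge.

Spawn B and Spawn H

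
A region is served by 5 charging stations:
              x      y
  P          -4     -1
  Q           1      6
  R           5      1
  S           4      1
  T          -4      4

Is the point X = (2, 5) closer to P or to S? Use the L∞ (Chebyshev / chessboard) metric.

d(X,P) = max(6, 6) = 6
d(X,S) = max(2, 4) = 4
6 > 4, so S is closer.

S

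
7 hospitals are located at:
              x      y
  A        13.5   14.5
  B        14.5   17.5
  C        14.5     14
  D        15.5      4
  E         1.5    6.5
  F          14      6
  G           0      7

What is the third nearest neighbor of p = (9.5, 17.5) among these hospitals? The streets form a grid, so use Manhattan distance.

d(p,A) = |9.5−13.5| + |17.5−14.5| = 4 + 3 = 7
d(p,B) = |9.5−14.5| + |17.5−17.5| = 5 + 0 = 5
d(p,C) = |9.5−14.5| + |17.5−14| = 5 + 3.5 = 8.5
d(p,D) = |9.5−15.5| + |17.5−4| = 6 + 13.5 = 19.5
d(p,E) = |9.5−1.5| + |17.5−6.5| = 8 + 11 = 19
d(p,F) = |9.5−14| + |17.5−6| = 4.5 + 11.5 = 16
d(p,G) = |9.5−0| + |17.5−7| = 9.5 + 10.5 = 20
Sorted ascending: B, A, C, F, … — the third-nearest is C.

C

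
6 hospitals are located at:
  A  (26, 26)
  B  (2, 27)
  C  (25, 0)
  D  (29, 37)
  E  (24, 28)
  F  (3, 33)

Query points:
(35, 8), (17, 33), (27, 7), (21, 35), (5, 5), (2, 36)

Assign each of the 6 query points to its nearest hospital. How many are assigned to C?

(35, 8) — d² to each: A:405, B:1450, C:164, D:877, E:521, F:1649 → nearest is C
(17, 33) — d² to each: A:130, B:261, C:1153, D:160, E:74, F:196 → nearest is E
(27, 7) — d² to each: A:362, B:1025, C:53, D:904, E:450, F:1252 → nearest is C
(21, 35) — d² to each: A:106, B:425, C:1241, D:68, E:58, F:328 → nearest is E
(5, 5) — d² to each: A:882, B:493, C:425, D:1600, E:890, F:788 → nearest is C
(2, 36) — d² to each: A:676, B:81, C:1825, D:730, E:548, F:10 → nearest is F
3 of the 6 points have C as nearest.

3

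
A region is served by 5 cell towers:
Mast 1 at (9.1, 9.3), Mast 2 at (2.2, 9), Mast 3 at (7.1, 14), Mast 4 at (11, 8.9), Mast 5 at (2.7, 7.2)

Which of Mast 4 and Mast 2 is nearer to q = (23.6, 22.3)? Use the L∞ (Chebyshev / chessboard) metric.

d(q, Mast 4) = max(12.6, 13.4) = 13.4
d(q, Mast 2) = max(21.4, 13.3) = 21.4
13.4 < 21.4, so Mast 4 is closer.

Mast 4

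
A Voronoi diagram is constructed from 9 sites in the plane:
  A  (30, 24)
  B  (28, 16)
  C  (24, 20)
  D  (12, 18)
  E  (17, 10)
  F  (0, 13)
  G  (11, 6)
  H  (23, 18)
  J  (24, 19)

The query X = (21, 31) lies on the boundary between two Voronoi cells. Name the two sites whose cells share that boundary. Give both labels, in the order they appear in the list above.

Squared distances from X to each site:
|XA|² = 81 + 49 = 130
|XB|² = 49 + 225 = 274
|XC|² = 9 + 121 = 130
|XD|² = 81 + 169 = 250
|XE|² = 16 + 441 = 457
|XF|² = 441 + 324 = 765
|XG|² = 100 + 625 = 725
|XH|² = 4 + 169 = 173
|XJ|² = 9 + 144 = 153
X is equidistant from A and C (both at squared distance 130), and every other site is strictly farther — so X lies on the A–C Voronoi edge.

A and C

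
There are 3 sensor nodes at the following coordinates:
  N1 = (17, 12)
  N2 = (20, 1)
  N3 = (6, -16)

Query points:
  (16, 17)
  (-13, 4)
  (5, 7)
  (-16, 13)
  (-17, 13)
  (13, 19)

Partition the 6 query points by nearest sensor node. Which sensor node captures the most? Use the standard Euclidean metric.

(16, 17) — d² to each: N1:26, N2:272, N3:1189 → nearest is N1
(-13, 4) — d² to each: N1:964, N2:1098, N3:761 → nearest is N3
(5, 7) — d² to each: N1:169, N2:261, N3:530 → nearest is N1
(-16, 13) — d² to each: N1:1090, N2:1440, N3:1325 → nearest is N1
(-17, 13) — d² to each: N1:1157, N2:1513, N3:1370 → nearest is N1
(13, 19) — d² to each: N1:65, N2:373, N3:1274 → nearest is N1
Tally — N1:5, N3:1. N1 captures the most (5).

N1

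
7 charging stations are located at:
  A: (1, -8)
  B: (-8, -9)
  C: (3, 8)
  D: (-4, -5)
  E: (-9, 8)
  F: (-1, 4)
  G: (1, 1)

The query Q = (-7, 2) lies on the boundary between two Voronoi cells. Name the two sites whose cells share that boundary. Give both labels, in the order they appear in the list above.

Squared distances from Q to each site:
|QA|² = (-7−1)² + (2−(-8))² = 64 + 100 = 164
|QB|² = (-7−(-8))² + (2−(-9))² = 1 + 121 = 122
|QC|² = (-7−3)² + (2−8)² = 100 + 36 = 136
|QD|² = (-7−(-4))² + (2−(-5))² = 9 + 49 = 58
|QE|² = (-7−(-9))² + (2−8)² = 4 + 36 = 40
|QF|² = (-7−(-1))² + (2−4)² = 36 + 4 = 40
|QG|² = (-7−1)² + (2−1)² = 64 + 1 = 65
Q is equidistant from E and F (both at squared distance 40), and every other site is strictly farther — so Q lies on the E–F Voronoi edge.

E and F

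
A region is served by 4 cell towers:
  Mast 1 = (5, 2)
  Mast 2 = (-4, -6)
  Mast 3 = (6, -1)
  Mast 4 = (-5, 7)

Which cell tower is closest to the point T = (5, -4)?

Since √ is increasing, it suffices to compare squared distances:
d²(T, Mast 1) = (5−5)² + (-4−2)² = 0 + 36 = 36
d²(T, Mast 2) = (5−(-4))² + (-4−(-6))² = 81 + 4 = 85
d²(T, Mast 3) = (5−6)² + (-4−(-1))² = 1 + 9 = 10
d²(T, Mast 4) = (5−(-5))² + (-4−7)² = 100 + 121 = 221
The smallest is to Mast 3, so T lies in the Voronoi region of Mast 3.

Mast 3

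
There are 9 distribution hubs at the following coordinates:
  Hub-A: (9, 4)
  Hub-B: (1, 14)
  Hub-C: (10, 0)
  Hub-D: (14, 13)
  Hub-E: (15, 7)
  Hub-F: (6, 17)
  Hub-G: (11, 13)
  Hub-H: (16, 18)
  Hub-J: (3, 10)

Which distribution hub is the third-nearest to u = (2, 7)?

Hub-A

Compare squared distances (the ordering matches that of the actual distances):
d²(u, Hub-A) = (2−9)² + (7−4)² = 49 + 9 = 58
d²(u, Hub-B) = (2−1)² + (7−14)² = 1 + 49 = 50
d²(u, Hub-C) = (2−10)² + (7−0)² = 64 + 49 = 113
d²(u, Hub-D) = (2−14)² + (7−13)² = 144 + 36 = 180
d²(u, Hub-E) = (2−15)² + (7−7)² = 169 + 0 = 169
d²(u, Hub-F) = (2−6)² + (7−17)² = 16 + 100 = 116
d²(u, Hub-G) = (2−11)² + (7−13)² = 81 + 36 = 117
d²(u, Hub-H) = (2−16)² + (7−18)² = 196 + 121 = 317
d²(u, Hub-J) = (2−3)² + (7−10)² = 1 + 9 = 10
Sorted ascending: Hub-J, Hub-B, Hub-A, Hub-C, … — the third-nearest is Hub-A.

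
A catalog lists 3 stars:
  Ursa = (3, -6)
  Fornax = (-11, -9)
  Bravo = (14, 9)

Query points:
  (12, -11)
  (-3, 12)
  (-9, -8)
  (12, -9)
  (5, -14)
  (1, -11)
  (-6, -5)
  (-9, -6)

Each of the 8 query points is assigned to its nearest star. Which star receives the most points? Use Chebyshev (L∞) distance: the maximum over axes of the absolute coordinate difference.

(12, -11) — d to each: Ursa:9, Fornax:23, Bravo:20 → nearest is Ursa
(-3, 12) — d to each: Ursa:18, Fornax:21, Bravo:17 → nearest is Bravo
(-9, -8) — d to each: Ursa:12, Fornax:2, Bravo:23 → nearest is Fornax
(12, -9) — d to each: Ursa:9, Fornax:23, Bravo:18 → nearest is Ursa
(5, -14) — d to each: Ursa:8, Fornax:16, Bravo:23 → nearest is Ursa
(1, -11) — d to each: Ursa:5, Fornax:12, Bravo:20 → nearest is Ursa
(-6, -5) — d to each: Ursa:9, Fornax:5, Bravo:20 → nearest is Fornax
(-9, -6) — d to each: Ursa:12, Fornax:3, Bravo:23 → nearest is Fornax
Tally — Ursa:4, Fornax:3, Bravo:1. Ursa captures the most (4).

Ursa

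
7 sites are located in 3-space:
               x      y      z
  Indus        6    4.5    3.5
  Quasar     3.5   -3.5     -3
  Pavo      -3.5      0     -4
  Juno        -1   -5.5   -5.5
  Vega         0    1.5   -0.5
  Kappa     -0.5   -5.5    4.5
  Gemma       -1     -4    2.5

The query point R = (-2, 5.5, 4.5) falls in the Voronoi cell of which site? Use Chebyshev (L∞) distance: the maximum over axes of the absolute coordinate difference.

d(R, Indus) = max(8, 1, 1) = 8
d(R, Quasar) = max(5.5, 9, 7.5) = 9
d(R, Pavo) = max(1.5, 5.5, 8.5) = 8.5
d(R, Juno) = max(1, 11, 10) = 11
d(R, Vega) = max(2, 4, 5) = 5
d(R, Kappa) = max(1.5, 11, 0) = 11
d(R, Gemma) = max(1, 9.5, 2) = 9.5
Vega is nearest.

Vega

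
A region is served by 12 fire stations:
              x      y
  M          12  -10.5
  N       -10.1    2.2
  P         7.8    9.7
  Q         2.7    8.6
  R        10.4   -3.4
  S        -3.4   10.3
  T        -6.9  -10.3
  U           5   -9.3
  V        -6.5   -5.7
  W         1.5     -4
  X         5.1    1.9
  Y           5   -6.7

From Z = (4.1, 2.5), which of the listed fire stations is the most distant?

T

Since √ is increasing, it suffices to compare squared distances:
|ZM|² = (4.1−12)² + (2.5−(-10.5))² = 62.41 + 169 = 231.41
|ZN|² = (4.1−(-10.1))² + (2.5−2.2)² = 201.64 + 0.09 = 201.73
|ZP|² = (4.1−7.8)² + (2.5−9.7)² = 13.69 + 51.84 = 65.53
|ZQ|² = (4.1−2.7)² + (2.5−8.6)² = 1.96 + 37.21 = 39.17
|ZR|² = (4.1−10.4)² + (2.5−(-3.4))² = 39.69 + 34.81 = 74.5
|ZS|² = (4.1−(-3.4))² + (2.5−10.3)² = 56.25 + 60.84 = 117.09
|ZT|² = (4.1−(-6.9))² + (2.5−(-10.3))² = 121 + 163.84 = 284.84
|ZU|² = (4.1−5)² + (2.5−(-9.3))² = 0.81 + 139.24 = 140.05
|ZV|² = (4.1−(-6.5))² + (2.5−(-5.7))² = 112.36 + 67.24 = 179.6
|ZW|² = (4.1−1.5)² + (2.5−(-4))² = 6.76 + 42.25 = 49.01
|ZX|² = (4.1−5.1)² + (2.5−1.9)² = 1 + 0.36 = 1.36
|ZY|² = (4.1−5)² + (2.5−(-6.7))² = 0.81 + 84.64 = 85.45
The largest is to T.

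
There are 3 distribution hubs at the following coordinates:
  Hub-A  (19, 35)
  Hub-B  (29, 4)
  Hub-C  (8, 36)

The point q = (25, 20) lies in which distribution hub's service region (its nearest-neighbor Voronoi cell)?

Hub-A

Since √ is increasing, it suffices to compare squared distances:
d²(q, Hub-A) = (25−19)² + (20−35)² = 36 + 225 = 261
d²(q, Hub-B) = (25−29)² + (20−4)² = 16 + 256 = 272
d²(q, Hub-C) = (25−8)² + (20−36)² = 289 + 256 = 545
Hub-A is nearest.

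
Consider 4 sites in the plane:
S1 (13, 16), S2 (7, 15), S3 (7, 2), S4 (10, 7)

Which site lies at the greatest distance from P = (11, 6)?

Squared Euclidean distances:
|PS1|² = 4 + 100 = 104
|PS2|² = 16 + 81 = 97
|PS3|² = 16 + 16 = 32
|PS4|² = 1 + 1 = 2
The largest is to S1.

S1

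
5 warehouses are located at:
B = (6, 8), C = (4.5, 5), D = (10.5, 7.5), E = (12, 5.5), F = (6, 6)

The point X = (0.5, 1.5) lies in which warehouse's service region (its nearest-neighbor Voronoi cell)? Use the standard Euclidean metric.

C

Since √ is increasing, it suffices to compare squared distances:
|XB|² = 30.25 + 42.25 = 72.5
|XC|² = 16 + 12.25 = 28.25
|XD|² = 100 + 36 = 136
|XE|² = 132.25 + 16 = 148.25
|XF|² = 30.25 + 20.25 = 50.5
The smallest is to C, so X lies in the Voronoi region of C.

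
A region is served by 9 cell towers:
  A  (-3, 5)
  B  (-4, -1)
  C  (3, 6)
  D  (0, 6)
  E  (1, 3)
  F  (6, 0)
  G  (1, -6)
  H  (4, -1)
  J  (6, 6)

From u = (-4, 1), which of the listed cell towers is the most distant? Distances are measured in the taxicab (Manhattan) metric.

J

d(u,A) = |-4−(-3)| + |1−5| = 1 + 4 = 5
d(u,B) = |-4−(-4)| + |1−(-1)| = 0 + 2 = 2
d(u,C) = |-4−3| + |1−6| = 7 + 5 = 12
d(u,D) = |-4−0| + |1−6| = 4 + 5 = 9
d(u,E) = |-4−1| + |1−3| = 5 + 2 = 7
d(u,F) = |-4−6| + |1−0| = 10 + 1 = 11
d(u,G) = |-4−1| + |1−(-6)| = 5 + 7 = 12
d(u,H) = |-4−4| + |1−(-1)| = 8 + 2 = 10
d(u,J) = |-4−6| + |1−6| = 10 + 5 = 15
The largest is to J.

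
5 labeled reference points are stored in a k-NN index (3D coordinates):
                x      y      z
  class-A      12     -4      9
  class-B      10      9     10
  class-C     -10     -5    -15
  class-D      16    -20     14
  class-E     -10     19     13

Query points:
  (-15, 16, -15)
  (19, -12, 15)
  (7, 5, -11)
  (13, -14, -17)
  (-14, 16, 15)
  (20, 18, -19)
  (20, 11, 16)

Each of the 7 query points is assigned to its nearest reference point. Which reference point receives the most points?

class-C

(-15, 16, -15) — d² to each: class-A:1705, class-B:1299, class-C:466, class-D:3098, class-E:818 → nearest is class-C
(19, -12, 15) — d² to each: class-A:149, class-B:547, class-C:1790, class-D:74, class-E:1806 → nearest is class-D
(7, 5, -11) — d² to each: class-A:506, class-B:466, class-C:405, class-D:1331, class-E:1061 → nearest is class-C
(13, -14, -17) — d² to each: class-A:777, class-B:1267, class-C:614, class-D:1006, class-E:2518 → nearest is class-C
(-14, 16, 15) — d² to each: class-A:1112, class-B:650, class-C:1357, class-D:2197, class-E:29 → nearest is class-E
(20, 18, -19) — d² to each: class-A:1332, class-B:1022, class-C:1445, class-D:2549, class-E:1925 → nearest is class-B
(20, 11, 16) — d² to each: class-A:338, class-B:140, class-C:2117, class-D:981, class-E:973 → nearest is class-B
Tally — class-B:2, class-C:3, class-D:1, class-E:1. class-C captures the most (3).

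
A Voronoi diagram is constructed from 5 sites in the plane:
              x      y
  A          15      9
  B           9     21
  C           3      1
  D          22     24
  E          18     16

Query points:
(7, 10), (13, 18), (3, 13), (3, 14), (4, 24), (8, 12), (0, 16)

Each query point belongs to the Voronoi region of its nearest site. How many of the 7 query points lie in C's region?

(7, 10) — d² to each: A:65, B:125, C:97, D:421, E:157 → nearest is A
(13, 18) — d² to each: A:85, B:25, C:389, D:117, E:29 → nearest is B
(3, 13) — d² to each: A:160, B:100, C:144, D:482, E:234 → nearest is B
(3, 14) — d² to each: A:169, B:85, C:169, D:461, E:229 → nearest is B
(4, 24) — d² to each: A:346, B:34, C:530, D:324, E:260 → nearest is B
(8, 12) — d² to each: A:58, B:82, C:146, D:340, E:116 → nearest is A
(0, 16) — d² to each: A:274, B:106, C:234, D:548, E:324 → nearest is B
0 of the 7 points have C as nearest.

0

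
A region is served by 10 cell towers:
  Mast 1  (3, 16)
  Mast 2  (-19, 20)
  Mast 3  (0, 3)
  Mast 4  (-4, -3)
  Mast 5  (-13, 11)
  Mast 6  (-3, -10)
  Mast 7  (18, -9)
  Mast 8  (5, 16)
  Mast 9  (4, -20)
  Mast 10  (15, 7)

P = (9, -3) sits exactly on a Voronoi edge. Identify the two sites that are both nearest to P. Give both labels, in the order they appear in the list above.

Squared distances from P to each site:
d²(P, Mast 1) = (9−3)² + (-3−16)² = 36 + 361 = 397
d²(P, Mast 2) = (9−(-19))² + (-3−20)² = 784 + 529 = 1313
d²(P, Mast 3) = (9−0)² + (-3−3)² = 81 + 36 = 117
d²(P, Mast 4) = (9−(-4))² + (-3−(-3))² = 169 + 0 = 169
d²(P, Mast 5) = (9−(-13))² + (-3−11)² = 484 + 196 = 680
d²(P, Mast 6) = (9−(-3))² + (-3−(-10))² = 144 + 49 = 193
d²(P, Mast 7) = (9−18)² + (-3−(-9))² = 81 + 36 = 117
d²(P, Mast 8) = (9−5)² + (-3−16)² = 16 + 361 = 377
d²(P, Mast 9) = (9−4)² + (-3−(-20))² = 25 + 289 = 314
d²(P, Mast 10) = (9−15)² + (-3−7)² = 36 + 100 = 136
P is equidistant from Mast 3 and Mast 7 (both at squared distance 117), and every other site is strictly farther — so P lies on the Mast 3–Mast 7 Voronoi edge.

Mast 3 and Mast 7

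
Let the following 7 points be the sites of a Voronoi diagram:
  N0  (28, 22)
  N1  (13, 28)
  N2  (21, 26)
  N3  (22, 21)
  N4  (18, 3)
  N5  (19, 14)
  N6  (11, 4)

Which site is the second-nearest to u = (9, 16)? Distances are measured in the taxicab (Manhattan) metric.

d(u,N0) = 19 + 6 = 25
d(u,N1) = 4 + 12 = 16
d(u,N2) = 12 + 10 = 22
d(u,N3) = 13 + 5 = 18
d(u,N4) = 9 + 13 = 22
d(u,N5) = 10 + 2 = 12
d(u,N6) = 2 + 12 = 14
Sorted ascending: N5, N6, N1, … — the second-nearest is N6.

N6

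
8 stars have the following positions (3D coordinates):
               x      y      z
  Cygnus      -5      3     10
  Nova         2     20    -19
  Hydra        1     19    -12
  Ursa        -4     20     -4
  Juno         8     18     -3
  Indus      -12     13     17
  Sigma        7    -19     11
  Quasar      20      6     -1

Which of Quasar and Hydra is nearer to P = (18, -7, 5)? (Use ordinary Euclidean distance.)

Compare squared distances:
d²(P, Quasar) = (18−20)² + (-7−6)² + (5−(-1))² = 4 + 169 + 36 = 209
d²(P, Hydra) = (18−1)² + (-7−19)² + (5−(-12))² = 289 + 676 + 289 = 1254
209 < 1254, so Quasar is closer.

Quasar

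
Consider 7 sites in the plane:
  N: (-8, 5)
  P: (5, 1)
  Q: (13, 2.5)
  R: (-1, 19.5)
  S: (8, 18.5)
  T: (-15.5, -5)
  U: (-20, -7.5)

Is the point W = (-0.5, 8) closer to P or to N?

N

Compare squared distances:
|WP|² = (-0.5−5)² + (8−1)² = 30.25 + 49 = 79.25
|WN|² = (-0.5−(-8))² + (8−5)² = 56.25 + 9 = 65.25
79.25 > 65.25, so N is closer.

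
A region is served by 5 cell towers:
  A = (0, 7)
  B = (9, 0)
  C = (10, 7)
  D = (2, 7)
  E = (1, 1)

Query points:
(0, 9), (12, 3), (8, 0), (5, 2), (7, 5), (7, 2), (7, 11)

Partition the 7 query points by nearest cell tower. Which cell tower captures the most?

B

(0, 9) — d² to each: A:4, B:162, C:104, D:8, E:65 → nearest is A
(12, 3) — d² to each: A:160, B:18, C:20, D:116, E:125 → nearest is B
(8, 0) — d² to each: A:113, B:1, C:53, D:85, E:50 → nearest is B
(5, 2) — d² to each: A:50, B:20, C:50, D:34, E:17 → nearest is E
(7, 5) — d² to each: A:53, B:29, C:13, D:29, E:52 → nearest is C
(7, 2) — d² to each: A:74, B:8, C:34, D:50, E:37 → nearest is B
(7, 11) — d² to each: A:65, B:125, C:25, D:41, E:136 → nearest is C
Tally — A:1, B:3, C:2, E:1. B captures the most (3).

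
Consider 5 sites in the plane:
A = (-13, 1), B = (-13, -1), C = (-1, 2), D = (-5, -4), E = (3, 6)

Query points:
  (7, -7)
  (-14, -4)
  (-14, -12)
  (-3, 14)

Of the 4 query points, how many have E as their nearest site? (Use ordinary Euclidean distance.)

(7, -7) — d² to each: A:464, B:436, C:145, D:153, E:185 → nearest is C
(-14, -4) — d² to each: A:26, B:10, C:205, D:81, E:389 → nearest is B
(-14, -12) — d² to each: A:170, B:122, C:365, D:145, E:613 → nearest is B
(-3, 14) — d² to each: A:269, B:325, C:148, D:328, E:100 → nearest is E
1 of the 4 points has E as nearest.

1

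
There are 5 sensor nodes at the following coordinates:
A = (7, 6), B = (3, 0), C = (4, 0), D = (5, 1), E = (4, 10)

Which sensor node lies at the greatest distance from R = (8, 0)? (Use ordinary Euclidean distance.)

E

Compare squared distances (the ordering matches that of the actual distances):
|RA|² = (8−7)² + (0−6)² = 1 + 36 = 37
|RB|² = (8−3)² + (0−0)² = 25 + 0 = 25
|RC|² = (8−4)² + (0−0)² = 16 + 0 = 16
|RD|² = (8−5)² + (0−1)² = 9 + 1 = 10
|RE|² = (8−4)² + (0−10)² = 16 + 100 = 116
The largest is to E.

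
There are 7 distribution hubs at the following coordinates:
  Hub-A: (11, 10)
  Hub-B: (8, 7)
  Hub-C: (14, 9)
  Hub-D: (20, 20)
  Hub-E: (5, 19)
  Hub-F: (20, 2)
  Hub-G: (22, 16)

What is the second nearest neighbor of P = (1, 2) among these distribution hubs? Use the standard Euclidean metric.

Compare squared distances (the ordering matches that of the actual distances):
d²(P, Hub-A) = (1−11)² + (2−10)² = 100 + 64 = 164
d²(P, Hub-B) = (1−8)² + (2−7)² = 49 + 25 = 74
d²(P, Hub-C) = (1−14)² + (2−9)² = 169 + 49 = 218
d²(P, Hub-D) = (1−20)² + (2−20)² = 361 + 324 = 685
d²(P, Hub-E) = (1−5)² + (2−19)² = 16 + 289 = 305
d²(P, Hub-F) = (1−20)² + (2−2)² = 361 + 0 = 361
d²(P, Hub-G) = (1−22)² + (2−16)² = 441 + 196 = 637
Sorted ascending: Hub-B, Hub-A, Hub-C, … — the second-nearest is Hub-A.

Hub-A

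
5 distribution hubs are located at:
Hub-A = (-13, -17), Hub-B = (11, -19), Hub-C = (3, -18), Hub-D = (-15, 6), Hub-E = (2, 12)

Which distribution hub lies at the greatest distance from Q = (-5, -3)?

Squared Euclidean distances:
d²(Q, Hub-A) = (-5−(-13))² + (-3−(-17))² = 64 + 196 = 260
d²(Q, Hub-B) = (-5−11)² + (-3−(-19))² = 256 + 256 = 512
d²(Q, Hub-C) = (-5−3)² + (-3−(-18))² = 64 + 225 = 289
d²(Q, Hub-D) = (-5−(-15))² + (-3−6)² = 100 + 81 = 181
d²(Q, Hub-E) = (-5−2)² + (-3−12)² = 49 + 225 = 274
The largest is to Hub-B.

Hub-B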